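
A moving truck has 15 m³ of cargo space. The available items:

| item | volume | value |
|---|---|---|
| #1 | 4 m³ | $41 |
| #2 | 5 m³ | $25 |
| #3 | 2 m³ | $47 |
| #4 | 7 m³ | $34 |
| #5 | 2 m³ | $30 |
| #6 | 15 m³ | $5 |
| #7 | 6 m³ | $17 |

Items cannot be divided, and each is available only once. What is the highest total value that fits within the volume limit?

$152

Check high-value combinations within 15 m³:
- #1+#3+#4+#5: volume 4+2+7+2=15, value 41+47+34+30=152
- #1+#2+#3+#5: volume 4+5+2+2=13, value 41+25+47+30=143
- #1+#3+#5+#7: volume 4+2+2+6=14, value 41+47+30+17=135
- #1+#3+#4: volume 4+2+7=13, value 41+47+34=122
Best: $152.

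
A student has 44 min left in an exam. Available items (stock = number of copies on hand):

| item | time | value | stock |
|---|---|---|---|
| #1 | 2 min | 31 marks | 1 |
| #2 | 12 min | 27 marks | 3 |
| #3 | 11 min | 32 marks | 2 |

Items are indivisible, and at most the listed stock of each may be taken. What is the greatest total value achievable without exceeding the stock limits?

122 marks

Best selections within time 44 and stock limits:
- 1×#1 + 1×#2 + 2×#3: time 36, value 122
- 1×#1 + 2×#2 + 1×#3: time 37, value 117
- 1×#1 + 3×#2: time 38, value 112
- 1×#1 + 2×#3: time 24, value 95
Best: 122 marks.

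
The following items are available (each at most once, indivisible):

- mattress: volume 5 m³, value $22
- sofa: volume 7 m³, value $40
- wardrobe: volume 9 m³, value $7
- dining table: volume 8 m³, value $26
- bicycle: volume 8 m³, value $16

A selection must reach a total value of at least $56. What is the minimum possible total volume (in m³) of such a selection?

12

Subsets with value ≥ 56, sorted by total volume:
- mattress+sofa: volume 12, value 62
- sofa+dining table: volume 15, value 66
Minimum volume: 12 m³.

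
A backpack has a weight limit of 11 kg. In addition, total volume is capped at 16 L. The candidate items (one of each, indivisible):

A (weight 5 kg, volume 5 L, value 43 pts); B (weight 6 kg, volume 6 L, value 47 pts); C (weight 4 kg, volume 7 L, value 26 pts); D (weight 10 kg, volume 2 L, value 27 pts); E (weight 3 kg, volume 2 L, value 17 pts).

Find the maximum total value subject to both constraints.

Feasible sets respecting both limits:
- A+B: weight 11, volume 11, value 90
- B+C: weight 10, volume 13, value 73
- A+C: weight 9, volume 12, value 69
- B+E: weight 9, volume 8, value 64
Best: 90 pts.

90 pts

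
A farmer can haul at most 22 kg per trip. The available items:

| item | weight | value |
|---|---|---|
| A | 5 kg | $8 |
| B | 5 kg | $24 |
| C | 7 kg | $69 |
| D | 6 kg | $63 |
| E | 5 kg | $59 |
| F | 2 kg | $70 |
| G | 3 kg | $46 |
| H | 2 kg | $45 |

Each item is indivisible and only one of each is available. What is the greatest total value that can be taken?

$306

This is a 0/1 knapsack; check combinations near the capacity.
- C+D+E+F+H: weight 7+6+5+2+2=22, value 69+63+59+70+45=306
- C+D+F+G+H: weight 7+6+2+3+2=20, value 69+63+70+46+45=293
- C+E+F+G+H: weight 7+5+2+3+2=19, value 69+59+70+46+45=289
- D+E+F+G+H: weight 6+5+2+3+2=18, value 63+59+70+46+45=283
- B+C+D+F+H: weight 5+7+6+2+2=22, value 24+69+63+70+45=271
Best: $306.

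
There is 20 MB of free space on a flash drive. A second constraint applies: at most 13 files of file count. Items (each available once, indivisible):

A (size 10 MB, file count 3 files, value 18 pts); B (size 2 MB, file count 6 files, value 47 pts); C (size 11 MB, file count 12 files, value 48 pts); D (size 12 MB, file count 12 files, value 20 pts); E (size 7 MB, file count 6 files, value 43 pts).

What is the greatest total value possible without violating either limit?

Feasible sets respecting both limits:
- B+E: size 9, file count 12, value 90
- A+B: size 12, file count 9, value 65
- A+E: size 17, file count 9, value 61
Best: 90 pts.

90 pts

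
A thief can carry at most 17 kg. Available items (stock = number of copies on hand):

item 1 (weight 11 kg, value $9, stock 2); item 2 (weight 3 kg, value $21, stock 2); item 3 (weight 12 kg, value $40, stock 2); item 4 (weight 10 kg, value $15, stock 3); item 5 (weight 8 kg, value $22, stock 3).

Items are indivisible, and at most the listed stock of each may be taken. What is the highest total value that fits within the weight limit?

$64

Top feasible selections:
- 2×item 2 + 1×item 5: weight 14, value 64
- 1×item 2 + 1×item 3: weight 15, value 61
Best: $64.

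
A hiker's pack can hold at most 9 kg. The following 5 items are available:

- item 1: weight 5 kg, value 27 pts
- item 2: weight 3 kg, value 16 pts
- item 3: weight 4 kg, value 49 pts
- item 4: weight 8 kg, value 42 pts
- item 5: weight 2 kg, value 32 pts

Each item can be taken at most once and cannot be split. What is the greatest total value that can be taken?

97 pts

Check high-value combinations within 9 kg:
- item 2+item 3+item 5: weight 3+4+2=9, value 16+49+32=97
- item 3+item 5: weight 4+2=6, value 49+32=81
- item 1+item 3: weight 5+4=9, value 27+49=76
- item 2+item 3: weight 3+4=7, value 16+49=65
Best: 97 pts.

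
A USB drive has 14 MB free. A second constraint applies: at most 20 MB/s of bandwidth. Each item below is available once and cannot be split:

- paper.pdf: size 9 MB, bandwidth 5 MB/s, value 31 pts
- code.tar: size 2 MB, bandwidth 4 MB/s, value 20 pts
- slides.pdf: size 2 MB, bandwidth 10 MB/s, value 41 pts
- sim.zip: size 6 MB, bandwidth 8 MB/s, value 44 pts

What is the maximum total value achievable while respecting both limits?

Feasible sets respecting both limits:
- paper.pdf+code.tar+slides.pdf: size 13, bandwidth 19, value 92
- slides.pdf+sim.zip: size 8, bandwidth 18, value 85
- paper.pdf+slides.pdf: size 11, bandwidth 15, value 72
Best: 92 pts.

92 pts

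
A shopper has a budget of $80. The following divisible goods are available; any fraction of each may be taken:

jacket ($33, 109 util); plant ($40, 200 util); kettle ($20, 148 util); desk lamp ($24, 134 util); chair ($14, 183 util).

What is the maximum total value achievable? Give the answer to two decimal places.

Take in order of value per unit:
- chair (183/14 per unit): all 14 → value 183, running total 183.00
- kettle (148/20 per unit): all 20 → value 148, running total 331.00
- desk lamp (134/24 per unit): all 24 → value 134, running total 465.00
- plant (200/40 per unit): 22 of 40 → value 22×200/40 = 110.0000, running total 575.00
Total 575.00.

575.00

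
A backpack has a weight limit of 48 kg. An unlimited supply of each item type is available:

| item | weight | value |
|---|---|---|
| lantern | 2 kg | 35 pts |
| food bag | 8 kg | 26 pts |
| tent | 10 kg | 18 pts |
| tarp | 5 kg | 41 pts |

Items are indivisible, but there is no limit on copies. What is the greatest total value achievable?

Best value-per-unit is lantern at 35/2, and filling with it alone uses weight 24×2=48. No mix of the others beats 24×35 = 840.

840 pts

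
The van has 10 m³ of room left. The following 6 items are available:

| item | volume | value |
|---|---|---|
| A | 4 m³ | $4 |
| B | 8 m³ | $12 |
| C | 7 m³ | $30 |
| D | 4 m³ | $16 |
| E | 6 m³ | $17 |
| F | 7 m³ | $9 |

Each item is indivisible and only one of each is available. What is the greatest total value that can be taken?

Check high-value combinations within 10 m³:
- D+E: volume 4+6=10, value 16+17=33
- C: volume 7, value 30
- A+E: volume 4+6=10, value 4+17=21
- A+D: volume 4+4=8, value 4+16=20
- E: volume 6, value 17
Best: $33.

$33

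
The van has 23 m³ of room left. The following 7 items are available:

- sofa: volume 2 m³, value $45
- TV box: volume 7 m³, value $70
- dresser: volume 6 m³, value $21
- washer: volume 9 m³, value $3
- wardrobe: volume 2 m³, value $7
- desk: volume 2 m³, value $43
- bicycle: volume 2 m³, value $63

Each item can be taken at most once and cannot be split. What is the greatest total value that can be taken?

Check high-value combinations within 23 m³:
- sofa+TV box+dresser+wardrobe+desk+bicycle: volume 2+7+6+2+2+2=21, value 45+70+21+7+43+63=249
- sofa+TV box+dresser+desk+bicycle: volume 2+7+6+2+2=19, value 45+70+21+43+63=242
- sofa+TV box+wardrobe+desk+bicycle: volume 2+7+2+2+2=15, value 45+70+7+43+63=228
Best: $249.

$249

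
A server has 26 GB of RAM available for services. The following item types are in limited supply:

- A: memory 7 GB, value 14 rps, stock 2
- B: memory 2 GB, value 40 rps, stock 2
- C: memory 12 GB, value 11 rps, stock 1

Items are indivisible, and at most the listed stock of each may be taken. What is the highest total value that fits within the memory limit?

Best selections within memory 26 and stock limits:
- 2×A + 2×B: memory 18, value 108
- 1×A + 2×B + 1×C: memory 23, value 105
- 1×A + 2×B: memory 11, value 94
Best: 108 rps.

108 rps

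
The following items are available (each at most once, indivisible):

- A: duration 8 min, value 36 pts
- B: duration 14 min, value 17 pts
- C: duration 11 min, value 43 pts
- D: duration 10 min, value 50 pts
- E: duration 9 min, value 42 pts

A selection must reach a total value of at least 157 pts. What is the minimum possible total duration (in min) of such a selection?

38

Subsets with value ≥ 157, sorted by total duration:
- A+C+D+E: duration 38, value 171
- A+B+C+D+E: duration 52, value 188
Minimum duration: 38 min.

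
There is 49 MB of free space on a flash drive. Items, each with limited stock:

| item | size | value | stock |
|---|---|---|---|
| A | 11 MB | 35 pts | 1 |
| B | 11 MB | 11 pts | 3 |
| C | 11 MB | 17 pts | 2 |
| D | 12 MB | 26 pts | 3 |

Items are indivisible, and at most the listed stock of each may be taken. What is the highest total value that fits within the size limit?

Best selections within size 49 and stock limits:
- 1×A + 3×D: size 47, value 113
- 1×A + 1×C + 2×D: size 46, value 104
- 1×A + 1×B + 2×D: size 46, value 98
- 1×A + 2×C + 1×D: size 45, value 95
Best: 113 pts.

113 pts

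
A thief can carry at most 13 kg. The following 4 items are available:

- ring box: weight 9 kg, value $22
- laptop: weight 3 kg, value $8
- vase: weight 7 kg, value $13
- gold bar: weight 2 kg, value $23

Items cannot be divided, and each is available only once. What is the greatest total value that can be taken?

$45

This is a 0/1 knapsack; check combinations near the capacity.
- ring box+gold bar: weight 9+2=11, value 22+23=45
- laptop+vase+gold bar: weight 3+7+2=12, value 8+13+23=44
- vase+gold bar: weight 7+2=9, value 13+23=36
Best: $45.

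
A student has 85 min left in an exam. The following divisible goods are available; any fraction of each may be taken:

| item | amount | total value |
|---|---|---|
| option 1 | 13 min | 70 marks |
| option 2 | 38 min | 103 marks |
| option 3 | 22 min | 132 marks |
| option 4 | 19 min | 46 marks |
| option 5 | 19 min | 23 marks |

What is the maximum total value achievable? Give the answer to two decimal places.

Take in order of value per unit:
- option 3 (132/22 per unit): all 22 → value 132, running total 132.00
- option 1 (70/13 per unit): all 13 → value 70, running total 202.00
- option 2 (103/38 per unit): all 38 → value 103, running total 305.00
- option 4 (46/19 per unit): 12 of 19 → value 12×46/19 = 29.0526, running total 334.05
Total 334.05.

334.05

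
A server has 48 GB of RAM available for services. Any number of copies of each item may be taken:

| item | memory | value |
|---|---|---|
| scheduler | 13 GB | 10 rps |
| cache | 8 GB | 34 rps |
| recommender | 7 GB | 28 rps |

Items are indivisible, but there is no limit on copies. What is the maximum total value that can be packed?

204 rps

Best value-per-unit is cache at 34/8, and filling with it alone uses memory 6×8=48. No mix of the others beats 6×34 = 204.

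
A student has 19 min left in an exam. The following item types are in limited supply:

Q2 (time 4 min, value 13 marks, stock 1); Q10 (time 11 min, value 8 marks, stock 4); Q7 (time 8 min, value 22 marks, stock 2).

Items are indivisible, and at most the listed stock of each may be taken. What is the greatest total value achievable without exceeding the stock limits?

44 marks

Top feasible selections:
- 2×Q7: time 16, value 44
- 1×Q2 + 1×Q7: time 12, value 35
- 1×Q10 + 1×Q7: time 19, value 30
Best: 44 marks.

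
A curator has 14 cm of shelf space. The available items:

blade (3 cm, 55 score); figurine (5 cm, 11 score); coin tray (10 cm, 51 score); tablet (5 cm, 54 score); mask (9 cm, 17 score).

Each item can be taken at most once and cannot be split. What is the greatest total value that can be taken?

Check high-value combinations within 14 cm:
- blade+figurine+tablet: length 3+5+5=13, value 55+11+54=120
- blade+tablet: length 3+5=8, value 55+54=109
- blade+coin tray: length 3+10=13, value 55+51=106
- blade+mask: length 3+9=12, value 55+17=72
Best: 120 score.

120 score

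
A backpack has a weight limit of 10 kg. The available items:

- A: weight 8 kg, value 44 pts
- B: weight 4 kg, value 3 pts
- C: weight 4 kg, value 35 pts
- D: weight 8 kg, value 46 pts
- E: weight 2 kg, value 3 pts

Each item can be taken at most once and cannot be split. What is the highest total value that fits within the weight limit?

Check high-value combinations within 10 kg:
- D+E: weight 8+2=10, value 46+3=49
- A+E: weight 8+2=10, value 44+3=47
- D: weight 8, value 46
- A: weight 8, value 44
Best: 49 pts.

49 pts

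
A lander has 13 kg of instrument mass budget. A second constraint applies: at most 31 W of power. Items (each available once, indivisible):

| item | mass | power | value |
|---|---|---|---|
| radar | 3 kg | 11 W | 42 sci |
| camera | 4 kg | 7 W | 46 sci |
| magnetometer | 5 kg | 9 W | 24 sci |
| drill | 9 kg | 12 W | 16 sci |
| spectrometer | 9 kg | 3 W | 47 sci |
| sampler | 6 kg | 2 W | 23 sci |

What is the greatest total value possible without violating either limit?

Feasible sets respecting both limits:
- radar+camera+magnetometer: mass 12, power 27, value 112
- radar+camera+sampler: mass 13, power 20, value 111
- camera+spectrometer: mass 13, power 10, value 93
- radar+spectrometer: mass 12, power 14, value 89
Best: 112 sci.

112 sci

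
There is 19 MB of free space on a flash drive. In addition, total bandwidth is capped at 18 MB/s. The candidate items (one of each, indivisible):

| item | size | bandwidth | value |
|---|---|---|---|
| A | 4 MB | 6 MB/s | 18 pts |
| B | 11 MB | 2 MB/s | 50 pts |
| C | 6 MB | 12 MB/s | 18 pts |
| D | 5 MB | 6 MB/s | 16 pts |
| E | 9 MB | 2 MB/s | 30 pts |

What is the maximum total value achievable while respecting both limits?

68 pts

Feasible sets respecting both limits:
- A+B: size 15, bandwidth 8, value 68
- B+C: size 17, bandwidth 14, value 68
- B+D: size 16, bandwidth 8, value 66
- A+D+E: size 18, bandwidth 14, value 64
Best: 68 pts.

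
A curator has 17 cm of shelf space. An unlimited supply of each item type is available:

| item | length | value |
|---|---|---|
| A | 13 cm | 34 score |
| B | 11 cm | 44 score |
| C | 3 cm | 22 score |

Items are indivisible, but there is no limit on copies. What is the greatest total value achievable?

110 score

Best value-per-unit is C at 22/3, and filling with it alone uses length 5×3=15. No mix of the others beats 5×22 = 110.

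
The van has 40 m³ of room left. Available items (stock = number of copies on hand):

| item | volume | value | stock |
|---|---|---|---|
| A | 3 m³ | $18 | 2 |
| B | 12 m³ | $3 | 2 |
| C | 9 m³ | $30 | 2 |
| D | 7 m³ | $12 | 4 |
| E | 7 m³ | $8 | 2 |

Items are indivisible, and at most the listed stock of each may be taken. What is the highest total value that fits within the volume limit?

Best selections within volume 40 and stock limits:
- 2×A + 2×C + 2×D: volume 38, value 120
- 2×A + 2×C + 1×D + 1×E: volume 38, value 116
- 2×A + 2×C + 2×E: volume 38, value 112
Best: $120.

$120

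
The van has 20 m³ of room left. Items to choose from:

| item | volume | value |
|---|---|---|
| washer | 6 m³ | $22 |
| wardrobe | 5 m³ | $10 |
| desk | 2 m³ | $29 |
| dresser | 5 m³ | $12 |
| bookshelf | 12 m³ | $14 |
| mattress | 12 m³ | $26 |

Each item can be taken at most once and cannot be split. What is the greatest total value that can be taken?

Check high-value combinations within 20 m³:
- washer+desk+mattress: volume 6+2+12=20, value 22+29+26=77
- washer+wardrobe+desk+dresser: volume 6+5+2+5=18, value 22+10+29+12=73
- desk+dresser+mattress: volume 2+5+12=19, value 29+12+26=67
- wardrobe+desk+mattress: volume 5+2+12=19, value 10+29+26=65
- washer+desk+bookshelf: volume 6+2+12=20, value 22+29+14=65
Best: $77.

$77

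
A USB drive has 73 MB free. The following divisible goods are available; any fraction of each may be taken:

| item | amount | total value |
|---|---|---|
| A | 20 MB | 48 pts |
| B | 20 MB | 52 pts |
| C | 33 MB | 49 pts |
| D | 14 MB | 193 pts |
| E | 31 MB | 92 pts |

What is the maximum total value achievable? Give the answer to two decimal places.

356.20

Take in order of value per unit:
- D (193/14 per unit): all 14 → value 193, running total 193.00
- E (92/31 per unit): all 31 → value 92, running total 285.00
- B (52/20 per unit): all 20 → value 52, running total 337.00
- A (48/20 per unit): 8 of 20 → value 8×48/20 = 19.2000, running total 356.20
Total 356.20.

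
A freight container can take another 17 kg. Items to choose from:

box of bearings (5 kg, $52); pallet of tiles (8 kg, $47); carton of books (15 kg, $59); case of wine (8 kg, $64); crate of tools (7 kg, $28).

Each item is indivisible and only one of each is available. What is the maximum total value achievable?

$116

Check high-value combinations within 17 kg:
- box of bearings+case of wine: weight 5+8=13, value 52+64=116
- pallet of tiles+case of wine: weight 8+8=16, value 47+64=111
- box of bearings+pallet of tiles: weight 5+8=13, value 52+47=99
- case of wine+crate of tools: weight 8+7=15, value 64+28=92
- box of bearings+crate of tools: weight 5+7=12, value 52+28=80
Best: $116.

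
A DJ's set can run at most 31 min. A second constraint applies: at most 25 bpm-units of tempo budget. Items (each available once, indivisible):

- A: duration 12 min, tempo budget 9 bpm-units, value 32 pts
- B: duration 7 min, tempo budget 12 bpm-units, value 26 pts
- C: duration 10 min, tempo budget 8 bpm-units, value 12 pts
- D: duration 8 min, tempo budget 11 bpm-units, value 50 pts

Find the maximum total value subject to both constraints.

Feasible sets respecting both limits:
- A+D: duration 20, tempo budget 20, value 82
- B+D: duration 15, tempo budget 23, value 76
- C+D: duration 18, tempo budget 19, value 62
- A+B: duration 19, tempo budget 21, value 58
Best: 82 pts.

82 pts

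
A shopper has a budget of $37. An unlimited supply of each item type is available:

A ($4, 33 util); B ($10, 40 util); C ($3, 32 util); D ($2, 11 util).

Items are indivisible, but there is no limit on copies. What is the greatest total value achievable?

Best value-per-unit is C at 32/3; filling with it alone gives 12×32 = 384.
Optimal mix: 1×A + 11×C → cost 37, value 385.

385 util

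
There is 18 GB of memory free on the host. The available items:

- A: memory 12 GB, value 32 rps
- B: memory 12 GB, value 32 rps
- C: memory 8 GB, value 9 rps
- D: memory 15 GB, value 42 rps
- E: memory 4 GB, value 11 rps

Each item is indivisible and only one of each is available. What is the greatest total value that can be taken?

Check high-value combinations within 18 GB:
- A+E: memory 12+4=16, value 32+11=43
- B+E: memory 12+4=16, value 32+11=43
- D: memory 15, value 42
- A: memory 12, value 32
Best: 43 rps.

43 rps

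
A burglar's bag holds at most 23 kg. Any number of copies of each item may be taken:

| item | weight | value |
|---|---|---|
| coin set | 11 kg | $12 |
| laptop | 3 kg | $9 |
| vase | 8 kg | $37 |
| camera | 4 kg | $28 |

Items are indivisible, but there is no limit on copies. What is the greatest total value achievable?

Best value-per-unit is camera at 28/4; filling with it alone gives 5×28 = 140.
Optimal mix: 1×laptop + 5×camera → weight 23, value 149.

$149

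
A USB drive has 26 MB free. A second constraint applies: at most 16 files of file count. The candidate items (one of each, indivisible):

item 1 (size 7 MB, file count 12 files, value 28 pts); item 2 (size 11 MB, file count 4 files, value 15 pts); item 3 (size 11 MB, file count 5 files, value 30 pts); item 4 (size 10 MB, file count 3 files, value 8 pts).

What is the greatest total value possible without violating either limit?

Feasible sets respecting both limits:
- item 2+item 3: size 22, file count 9, value 45
- item 1+item 2: size 18, file count 16, value 43
- item 3+item 4: size 21, file count 8, value 38
- item 1+item 4: size 17, file count 15, value 36
Best: 45 pts.

45 pts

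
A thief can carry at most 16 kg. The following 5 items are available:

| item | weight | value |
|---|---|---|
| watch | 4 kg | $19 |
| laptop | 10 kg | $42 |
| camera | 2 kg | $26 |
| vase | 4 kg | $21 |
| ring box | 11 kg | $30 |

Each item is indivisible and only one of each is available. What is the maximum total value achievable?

Check high-value combinations within 16 kg:
- laptop+camera+vase: weight 10+2+4=16, value 42+26+21=89
- watch+laptop+camera: weight 4+10+2=16, value 19+42+26=87
- laptop+camera: weight 10+2=12, value 42+26=68
- watch+camera+vase: weight 4+2+4=10, value 19+26+21=66
- laptop+vase: weight 10+4=14, value 42+21=63
Best: $89.

$89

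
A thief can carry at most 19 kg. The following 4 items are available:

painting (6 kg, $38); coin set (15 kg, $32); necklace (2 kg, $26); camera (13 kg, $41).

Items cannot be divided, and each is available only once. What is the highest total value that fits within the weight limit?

$79

Check high-value combinations within 19 kg:
- painting+camera: weight 6+13=19, value 38+41=79
- necklace+camera: weight 2+13=15, value 26+41=67
- painting+necklace: weight 6+2=8, value 38+26=64
- coin set+necklace: weight 15+2=17, value 32+26=58
Best: $79.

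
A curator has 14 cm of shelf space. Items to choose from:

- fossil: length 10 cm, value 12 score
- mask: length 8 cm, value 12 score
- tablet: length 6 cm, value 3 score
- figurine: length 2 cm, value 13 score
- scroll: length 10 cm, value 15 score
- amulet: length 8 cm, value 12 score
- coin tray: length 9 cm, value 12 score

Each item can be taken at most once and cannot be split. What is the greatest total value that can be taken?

28 score

This is a 0/1 knapsack; check combinations near the capacity.
- figurine+scroll: length 2+10=12, value 13+15=28
- mask+figurine: length 8+2=10, value 12+13=25
- figurine+amulet: length 2+8=10, value 13+12=25
Best: 28 score.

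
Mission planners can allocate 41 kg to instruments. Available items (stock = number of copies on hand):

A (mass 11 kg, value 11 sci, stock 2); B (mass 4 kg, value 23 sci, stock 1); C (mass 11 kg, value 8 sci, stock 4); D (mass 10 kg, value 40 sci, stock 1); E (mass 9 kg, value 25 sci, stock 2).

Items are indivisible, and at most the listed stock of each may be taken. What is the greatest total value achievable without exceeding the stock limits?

113 sci

Best selections within mass 41 and stock limits:
- 1×B + 1×D + 2×E: mass 32, value 113
- 1×A + 1×D + 2×E: mass 39, value 101
- 1×A + 1×B + 1×D + 1×E: mass 34, value 99
- 1×C + 1×D + 2×E: mass 39, value 98
Best: 113 sci.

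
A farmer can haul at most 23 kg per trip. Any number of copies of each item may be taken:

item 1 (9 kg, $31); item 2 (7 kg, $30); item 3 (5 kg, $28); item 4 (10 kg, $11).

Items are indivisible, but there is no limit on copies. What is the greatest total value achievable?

$114

Best value-per-unit is item 3 at 28/5; filling with it alone gives 4×28 = 112.
Optimal mix: 1×item 2 + 3×item 3 → weight 22, value 114.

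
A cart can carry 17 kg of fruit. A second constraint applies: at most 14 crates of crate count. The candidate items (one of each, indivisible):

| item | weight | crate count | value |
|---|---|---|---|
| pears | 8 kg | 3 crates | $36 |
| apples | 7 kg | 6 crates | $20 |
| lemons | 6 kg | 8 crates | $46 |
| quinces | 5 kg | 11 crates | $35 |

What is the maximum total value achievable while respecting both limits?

Feasible sets respecting both limits:
- pears+lemons: weight 14, crate count 11, value 82
- pears+quinces: weight 13, crate count 14, value 71
- apples+lemons: weight 13, crate count 14, value 66
- pears+apples: weight 15, crate count 9, value 56
Best: $82.

$82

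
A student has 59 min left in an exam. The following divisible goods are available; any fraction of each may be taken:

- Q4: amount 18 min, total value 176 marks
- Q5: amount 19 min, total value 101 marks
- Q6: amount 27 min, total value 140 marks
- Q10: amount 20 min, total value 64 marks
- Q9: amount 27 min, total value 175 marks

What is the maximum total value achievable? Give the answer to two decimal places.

425.42

Take in order of value per unit:
- Q4 (176/18 per unit): all 18 → value 176, running total 176.00
- Q9 (175/27 per unit): all 27 → value 175, running total 351.00
- Q5 (101/19 per unit): 14 of 19 → value 14×101/19 = 74.4211, running total 425.42
Total 425.42.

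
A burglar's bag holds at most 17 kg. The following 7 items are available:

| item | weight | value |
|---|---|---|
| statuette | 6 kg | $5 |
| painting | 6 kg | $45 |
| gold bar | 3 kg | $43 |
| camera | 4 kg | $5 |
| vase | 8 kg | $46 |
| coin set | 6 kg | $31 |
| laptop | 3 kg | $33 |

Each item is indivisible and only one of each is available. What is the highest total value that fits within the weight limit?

$134

This is a 0/1 knapsack; check combinations near the capacity.
- painting+gold bar+vase: weight 6+3+8=17, value 45+43+46=134
- painting+gold bar+camera+laptop: weight 6+3+4+3=16, value 45+43+5+33=126
- painting+vase+laptop: weight 6+8+3=17, value 45+46+33=124
Best: $134.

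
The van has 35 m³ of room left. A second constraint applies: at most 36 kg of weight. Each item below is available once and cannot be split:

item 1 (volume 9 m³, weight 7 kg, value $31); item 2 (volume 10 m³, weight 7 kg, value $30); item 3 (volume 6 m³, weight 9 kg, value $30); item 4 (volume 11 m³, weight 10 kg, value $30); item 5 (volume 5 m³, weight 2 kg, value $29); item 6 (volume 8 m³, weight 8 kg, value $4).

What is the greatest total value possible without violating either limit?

$120

Feasible sets respecting both limits:
- item 1+item 2+item 3+item 5: volume 30, weight 25, value 120
- item 1+item 2+item 4+item 5: volume 35, weight 26, value 120
- item 1+item 3+item 4+item 5: volume 31, weight 28, value 120
Best: $120.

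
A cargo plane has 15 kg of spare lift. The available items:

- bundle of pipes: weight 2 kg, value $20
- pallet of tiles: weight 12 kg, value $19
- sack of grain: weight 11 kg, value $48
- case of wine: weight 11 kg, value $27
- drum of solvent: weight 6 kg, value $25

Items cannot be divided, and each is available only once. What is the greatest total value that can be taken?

Check high-value combinations within 15 kg:
- bundle of pipes+sack of grain: weight 2+11=13, value 20+48=68
- sack of grain: weight 11, value 48
- bundle of pipes+case of wine: weight 2+11=13, value 20+27=47
- bundle of pipes+drum of solvent: weight 2+6=8, value 20+25=45
- bundle of pipes+pallet of tiles: weight 2+12=14, value 20+19=39
Best: $68.

$68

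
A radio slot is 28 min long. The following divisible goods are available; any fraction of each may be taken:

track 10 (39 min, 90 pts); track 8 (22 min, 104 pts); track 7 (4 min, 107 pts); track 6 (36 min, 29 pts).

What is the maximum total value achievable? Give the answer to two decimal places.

215.62

Take in order of value per unit:
- track 7 (107/4 per unit): all 4 → value 107, running total 107.00
- track 8 (104/22 per unit): all 22 → value 104, running total 211.00
- track 10 (90/39 per unit): 2 of 39 → value 2×90/39 = 4.6154, running total 215.62
Total 215.62.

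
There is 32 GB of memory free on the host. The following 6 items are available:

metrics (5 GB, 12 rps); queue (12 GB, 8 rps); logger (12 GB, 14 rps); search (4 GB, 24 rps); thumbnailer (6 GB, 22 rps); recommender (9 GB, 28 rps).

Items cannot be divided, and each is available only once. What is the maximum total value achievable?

Check high-value combinations within 32 GB:
- logger+search+thumbnailer+recommender: memory 12+4+6+9=31, value 14+24+22+28=88
- metrics+search+thumbnailer+recommender: memory 5+4+6+9=24, value 12+24+22+28=86
- queue+search+thumbnailer+recommender: memory 12+4+6+9=31, value 8+24+22+28=82
- metrics+logger+search+recommender: memory 5+12+4+9=30, value 12+14+24+28=78
- metrics+logger+thumbnailer+recommender: memory 5+12+6+9=32, value 12+14+22+28=76
Best: 88 rps.

88 rps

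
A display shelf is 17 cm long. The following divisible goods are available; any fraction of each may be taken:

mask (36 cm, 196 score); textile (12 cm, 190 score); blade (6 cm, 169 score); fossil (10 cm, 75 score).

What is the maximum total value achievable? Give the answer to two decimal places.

343.17

Take in order of value per unit:
- blade (169/6 per unit): all 6 → value 169, running total 169.00
- textile (190/12 per unit): 11 of 12 → value 11×190/12 = 174.1667, running total 343.17
Total 343.17.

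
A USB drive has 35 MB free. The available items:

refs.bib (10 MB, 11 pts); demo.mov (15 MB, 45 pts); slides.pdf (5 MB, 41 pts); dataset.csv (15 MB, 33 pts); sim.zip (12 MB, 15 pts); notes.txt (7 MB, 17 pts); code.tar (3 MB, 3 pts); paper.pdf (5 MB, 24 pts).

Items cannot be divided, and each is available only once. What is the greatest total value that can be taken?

This is a 0/1 knapsack; check combinations near the capacity.
- demo.mov+slides.pdf+notes.txt+code.tar+paper.pdf: size 15+5+7+3+5=35, value 45+41+17+3+24=130
- demo.mov+slides.pdf+notes.txt+paper.pdf: size 15+5+7+5=32, value 45+41+17+24=127
- refs.bib+demo.mov+slides.pdf+paper.pdf: size 10+15+5+5=35, value 11+45+41+24=121
Best: 130 pts.

130 pts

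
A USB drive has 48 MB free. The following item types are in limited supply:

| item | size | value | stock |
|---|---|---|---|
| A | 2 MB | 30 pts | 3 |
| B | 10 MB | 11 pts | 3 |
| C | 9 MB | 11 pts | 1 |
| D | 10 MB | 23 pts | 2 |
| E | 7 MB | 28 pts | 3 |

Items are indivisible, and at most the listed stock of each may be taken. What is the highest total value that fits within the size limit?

220 pts

Best selections within size 48 and stock limits:
- 3×A + 2×D + 3×E: size 47, value 220
- 3×A + 1×C + 1×D + 3×E: size 46, value 208
- 3×A + 1×B + 1×D + 3×E: size 47, value 208
Best: 220 pts.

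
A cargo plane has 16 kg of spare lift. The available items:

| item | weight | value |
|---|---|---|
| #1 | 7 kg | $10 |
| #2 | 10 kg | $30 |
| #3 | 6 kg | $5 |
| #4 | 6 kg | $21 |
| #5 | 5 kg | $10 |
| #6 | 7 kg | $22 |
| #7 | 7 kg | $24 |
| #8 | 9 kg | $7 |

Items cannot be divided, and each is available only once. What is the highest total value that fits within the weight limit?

$51

Check high-value combinations within 16 kg:
- #2+#4: weight 10+6=16, value 30+21=51
- #6+#7: weight 7+7=14, value 22+24=46
- #4+#7: weight 6+7=13, value 21+24=45
Best: $51.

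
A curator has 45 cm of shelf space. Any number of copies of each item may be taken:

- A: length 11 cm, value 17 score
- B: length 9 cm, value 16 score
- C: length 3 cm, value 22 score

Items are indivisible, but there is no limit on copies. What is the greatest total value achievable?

Best value-per-unit is C at 22/3, and filling with it alone uses length 15×3=45. No mix of the others beats 15×22 = 330.

330 score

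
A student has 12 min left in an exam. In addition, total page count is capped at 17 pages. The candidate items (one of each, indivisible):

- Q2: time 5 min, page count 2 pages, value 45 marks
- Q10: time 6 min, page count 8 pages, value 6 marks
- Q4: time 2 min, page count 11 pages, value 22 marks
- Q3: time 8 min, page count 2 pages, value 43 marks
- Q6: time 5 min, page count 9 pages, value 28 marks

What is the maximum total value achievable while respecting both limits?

73 marks

Feasible sets respecting both limits:
- Q2+Q6: time 10, page count 11, value 73
- Q2+Q4: time 7, page count 13, value 67
- Q4+Q3: time 10, page count 13, value 65
- Q2+Q10: time 11, page count 10, value 51
Best: 73 marks.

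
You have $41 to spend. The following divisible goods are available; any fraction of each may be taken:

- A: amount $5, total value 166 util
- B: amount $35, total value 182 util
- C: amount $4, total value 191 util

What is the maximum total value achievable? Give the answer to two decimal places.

Take in order of value per unit:
- C (191/4 per unit): all 4 → value 191, running total 191.00
- A (166/5 per unit): all 5 → value 166, running total 357.00
- B (182/35 per unit): 32 of 35 → value 32×182/35 = 166.4000, running total 523.40
Total 523.40.

523.40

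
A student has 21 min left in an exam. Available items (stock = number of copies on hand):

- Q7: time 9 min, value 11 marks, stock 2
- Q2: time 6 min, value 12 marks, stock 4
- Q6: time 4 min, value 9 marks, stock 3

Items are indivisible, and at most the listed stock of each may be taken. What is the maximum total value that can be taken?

Top feasible selections:
- 2×Q2 + 2×Q6: time 20, value 42
- 1×Q2 + 3×Q6: time 18, value 39
- 1×Q7 + 3×Q6: time 21, value 38
Best: 42 marks.

42 marks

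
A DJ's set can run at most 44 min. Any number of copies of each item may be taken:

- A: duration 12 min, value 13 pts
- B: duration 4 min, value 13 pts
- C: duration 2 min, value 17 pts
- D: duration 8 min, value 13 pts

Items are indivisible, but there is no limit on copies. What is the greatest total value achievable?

Best value-per-unit is C at 17/2, and filling with it alone uses duration 22×2=44. No mix of the others beats 22×17 = 374.

374 pts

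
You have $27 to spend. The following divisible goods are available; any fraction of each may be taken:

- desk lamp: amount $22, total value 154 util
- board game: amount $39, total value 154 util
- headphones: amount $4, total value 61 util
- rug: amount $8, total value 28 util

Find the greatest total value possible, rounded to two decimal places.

218.95

Take in order of value per unit:
- headphones (61/4 per unit): all 4 → value 61, running total 61.00
- desk lamp (154/22 per unit): all 22 → value 154, running total 215.00
- board game (154/39 per unit): 1 of 39 → value 1×154/39 = 3.9487, running total 218.95
Total 218.95.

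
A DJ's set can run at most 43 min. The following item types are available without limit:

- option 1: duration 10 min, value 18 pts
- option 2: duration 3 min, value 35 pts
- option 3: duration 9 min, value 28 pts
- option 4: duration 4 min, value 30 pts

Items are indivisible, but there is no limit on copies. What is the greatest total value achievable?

Best value-per-unit is option 2 at 35/3, and filling with it alone uses duration 14×3=42. No mix of the others beats 14×35 = 490.

490 pts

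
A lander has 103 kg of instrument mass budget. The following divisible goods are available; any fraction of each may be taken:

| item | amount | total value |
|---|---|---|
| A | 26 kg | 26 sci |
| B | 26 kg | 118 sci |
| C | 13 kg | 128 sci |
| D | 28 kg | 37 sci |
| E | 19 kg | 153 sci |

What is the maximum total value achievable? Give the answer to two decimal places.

Take in order of value per unit:
- C (128/13 per unit): all 13 → value 128, running total 128.00
- E (153/19 per unit): all 19 → value 153, running total 281.00
- B (118/26 per unit): all 26 → value 118, running total 399.00
- D (37/28 per unit): all 28 → value 37, running total 436.00
- A (26/26 per unit): 17 of 26 → value 17×26/26 = 17.0000, running total 453.00
Total 453.00.

453.00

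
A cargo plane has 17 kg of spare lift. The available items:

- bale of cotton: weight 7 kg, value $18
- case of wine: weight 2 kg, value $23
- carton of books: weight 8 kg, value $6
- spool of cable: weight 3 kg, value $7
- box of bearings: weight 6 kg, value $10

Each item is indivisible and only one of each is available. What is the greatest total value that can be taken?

$51

This is a 0/1 knapsack; check combinations near the capacity.
- bale of cotton+case of wine+box of bearings: weight 7+2+6=15, value 18+23+10=51
- bale of cotton+case of wine+spool of cable: weight 7+2+3=12, value 18+23+7=48
- bale of cotton+case of wine+carton of books: weight 7+2+8=17, value 18+23+6=47
- bale of cotton+case of wine: weight 7+2=9, value 18+23=41
- case of wine+spool of cable+box of bearings: weight 2+3+6=11, value 23+7+10=40
Best: $51.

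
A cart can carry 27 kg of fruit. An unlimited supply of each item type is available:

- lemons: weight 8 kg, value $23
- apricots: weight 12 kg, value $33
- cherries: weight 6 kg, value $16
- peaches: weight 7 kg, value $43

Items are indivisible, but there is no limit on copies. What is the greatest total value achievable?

$145

Best value-per-unit is peaches at 43/7; filling with it alone gives 3×43 = 129.
Optimal mix: 1×cherries + 3×peaches → weight 27, value 145.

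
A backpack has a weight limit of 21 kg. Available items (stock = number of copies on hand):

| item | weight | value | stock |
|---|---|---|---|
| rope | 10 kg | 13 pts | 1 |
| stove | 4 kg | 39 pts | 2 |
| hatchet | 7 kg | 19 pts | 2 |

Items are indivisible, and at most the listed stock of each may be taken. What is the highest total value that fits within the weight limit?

97 pts

Best selections within weight 21 and stock limits:
- 2×stove + 1×hatchet: weight 15, value 97
- 1×rope + 2×stove: weight 18, value 91
- 2×stove: weight 8, value 78
Best: 97 pts.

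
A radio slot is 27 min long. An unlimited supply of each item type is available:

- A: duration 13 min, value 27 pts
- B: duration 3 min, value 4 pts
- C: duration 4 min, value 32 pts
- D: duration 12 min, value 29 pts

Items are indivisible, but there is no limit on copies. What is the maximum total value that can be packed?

Best value-per-unit is C at 32/4; filling with it alone gives 6×32 = 192.
Optimal mix: 1×B + 6×C → duration 27, value 196.

196 pts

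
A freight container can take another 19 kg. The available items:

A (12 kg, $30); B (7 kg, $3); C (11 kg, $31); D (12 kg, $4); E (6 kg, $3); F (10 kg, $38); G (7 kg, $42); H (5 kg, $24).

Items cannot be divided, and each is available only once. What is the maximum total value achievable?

This is a 0/1 knapsack; check combinations near the capacity.
- F+G: weight 10+7=17, value 38+42=80
- C+G: weight 11+7=18, value 31+42=73
- A+G: weight 12+7=19, value 30+42=72
- E+G+H: weight 6+7+5=18, value 3+42+24=69
Best: $80.

$80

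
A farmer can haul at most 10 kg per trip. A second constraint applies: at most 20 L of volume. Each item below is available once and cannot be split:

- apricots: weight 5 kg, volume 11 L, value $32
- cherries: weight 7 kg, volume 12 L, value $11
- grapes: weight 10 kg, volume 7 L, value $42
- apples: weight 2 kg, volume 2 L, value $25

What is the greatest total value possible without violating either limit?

Feasible sets respecting both limits:
- apricots+apples: weight 7, volume 13, value 57
- grapes: weight 10, volume 7, value 42
- cherries+apples: weight 9, volume 14, value 36
Best: $57.

$57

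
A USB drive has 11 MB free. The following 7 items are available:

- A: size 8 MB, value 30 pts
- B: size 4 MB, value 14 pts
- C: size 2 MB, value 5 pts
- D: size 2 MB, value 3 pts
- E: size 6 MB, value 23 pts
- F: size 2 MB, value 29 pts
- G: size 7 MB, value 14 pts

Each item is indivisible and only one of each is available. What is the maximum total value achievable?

59 pts

Check high-value combinations within 11 MB:
- A+F: size 8+2=10, value 30+29=59
- C+E+F: size 2+6+2=10, value 5+23+29=57
- D+E+F: size 2+6+2=10, value 3+23+29=55
- E+F: size 6+2=8, value 23+29=52
- B+C+D+F: size 4+2+2+2=10, value 14+5+3+29=51
Best: 59 pts.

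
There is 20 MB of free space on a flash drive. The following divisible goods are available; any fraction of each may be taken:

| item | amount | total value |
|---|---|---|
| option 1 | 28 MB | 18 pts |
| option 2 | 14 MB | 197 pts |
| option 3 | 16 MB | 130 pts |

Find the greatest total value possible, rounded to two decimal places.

Take in order of value per unit:
- option 2 (197/14 per unit): all 14 → value 197, running total 197.00
- option 3 (130/16 per unit): 6 of 16 → value 6×130/16 = 48.7500, running total 245.75
Total 245.75.

245.75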